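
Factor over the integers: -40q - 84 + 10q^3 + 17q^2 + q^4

(q + 2)(q + 3)(q + 7)(q - 2)

Testing divisors of the constant over divisors of the leading coefficient, q = -3 is a root, so (q + 3) is a factor; dividing leaves q^3 + 7q^2 - 4q - 28.
Continuing, q = 2 is a root, so (q - 2) divides it; the quotient is q^2 + 9q + 14.
The remaining quadratic factors as (q + 7)(q + 2).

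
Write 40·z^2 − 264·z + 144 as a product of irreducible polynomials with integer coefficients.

8·(5·z − 3)·(z − 6)

Pull out the common factor 8, then factor the remaining trinomial.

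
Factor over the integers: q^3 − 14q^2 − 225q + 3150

(q + 15)(q − 14)(q − 15)

Testing divisors of the constant over divisors of the leading coefficient, q = 15 is a root, so (q − 15) divides it; the quotient is q^2 + q − 210.
The remaining quadratic factors as (q + 15)(q − 14).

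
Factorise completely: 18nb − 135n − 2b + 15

Group as (18nb − 135n) + (−2b + 15) = 9n(2b − 15) − (2b − 15).
Both groups share the factor (2b − 15).

(2b − 15)(9n − 1)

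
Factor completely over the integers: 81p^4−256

(3p+4)(3p−4)(9p^2+16)

(3p)⁴ − (4)⁴ = ((3p)² − (4)²)((3p)² + (4)²); the first factor splits again, the second (9p^2+16) is irreducible.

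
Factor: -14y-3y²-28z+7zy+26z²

(13z-3y-14)(2z+y)

Group: 2z(13z-3y-14) + y(13z-3y-14); both groups contain (13z-3y-14).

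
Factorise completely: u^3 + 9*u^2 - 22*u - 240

Among the possible rational roots, u = -8 is a root, so (u + 8) divides it; the quotient is u^2 + u - 30.
The remaining quadratic factors as (u - 5)(u + 6).

(u + 6)*(u + 8)*(u - 5)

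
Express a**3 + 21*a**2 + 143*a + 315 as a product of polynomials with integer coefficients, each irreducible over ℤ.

Testing divisors of the constant over divisors of the leading coefficient, a = −5 is a root, giving the factor (a + 5) and quotient a**2 + 16*a + 63.
The remaining quadratic factors as (a + 7)(a + 9).

(a + 5)*(a + 7)*(a + 9)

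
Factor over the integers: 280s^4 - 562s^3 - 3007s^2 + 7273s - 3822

(2s + 7)(4s - 13)(5s - 7)(7s - 6)

Trying the rational-root candidates, s = -7/2 is a root, so (2s + 7) is a factor; dividing leaves 140s^3 - 771s^2 + 1195s - 546.
Next, s = 6/7 is a root, so (7s - 6) is a factor; dividing leaves 20s^2 - 93s + 91.
The remaining quadratic factors as (4s - 13)(5s - 7).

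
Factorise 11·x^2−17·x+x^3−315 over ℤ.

(x+7)·(x+9)·(x−5)

Trying the rational-root candidates, x = −9 is a root, giving the factor (x+9) and quotient x^2+2·x−35.
The remaining quadratic factors as (x−5)(x+7).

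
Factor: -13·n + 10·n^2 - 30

(2·n - 5)·(5·n + 6)

Need a pair with product 10·(-30) = -300 and sum -13: that's 12 and -25.
Split the middle term: 10·n^2 + 12·n - 25·n - 30 = 2·n·(5·n + 6) - 5·(5·n + 6).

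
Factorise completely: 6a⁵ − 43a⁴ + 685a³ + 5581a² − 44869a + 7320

(6a − 1)(a + 8)(a − 5)(a² − 10a + 183)

Testing divisors of the constant over divisors of the leading coefficient, a = 1/6 is a root, giving the factor (6a − 1) and quotient a⁴ − 7a³ + 113a² + 949a − 7320.
Continuing, a = −8 is a root, so (a + 8) is a factor; dividing leaves a³ − 15a² + 233a − 915.
Next, a = 5 is a root, so (a − 5) is a factor; dividing leaves a² − 10a + 183.
The quadratic a² − 10a + 183 has discriminant −632 < 0 and is irreducible over ℤ.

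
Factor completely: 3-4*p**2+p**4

(p+1)*(p-1)*(p**2-3)

Substitute u = p**2 to get a quadratic in u, then factor.
p**2-3 is irreducible over ℤ (3 is not a perfect square).
p**2-1 is a difference of squares.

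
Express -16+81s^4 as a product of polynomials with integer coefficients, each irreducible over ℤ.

(3s+2)(3s-2)(9s^2+4)

(3s)⁴ − (2)⁴ = ((3s)² − (2)²)((3s)² + (2)²); the first factor splits again, the second (9s^2+4) is irreducible.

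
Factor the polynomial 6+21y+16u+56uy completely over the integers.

Group as (56uy+16u) + (21y+6) = 8u(7y+2) + 3(7y+2).
Both groups share the factor (7y+2).

(7y+2)(8u+3)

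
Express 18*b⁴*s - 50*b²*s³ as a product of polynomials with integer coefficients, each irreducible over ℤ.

2*b²*s*(3*b + 5*s)*(3*b - 5*s)

Pull out the common factor 2*b²*s; 9*b² - 25*s² is a difference of squares.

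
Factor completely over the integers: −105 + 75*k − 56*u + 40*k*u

(5*k − 7)*(8*u + 15)

Group as (40*k*u + 75*k) + (−56*u − 105) = 5*k*(8*u + 15) − 7*(8*u + 15).
Both groups share the factor (8*u + 15).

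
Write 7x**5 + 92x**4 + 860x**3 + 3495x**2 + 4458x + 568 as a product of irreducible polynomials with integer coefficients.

(7x + 1)(x + 2)(x + 4)(x**2 + 7x + 71)

Testing divisors of the constant over divisors of the leading coefficient, x = −1/7 is a root, so (7x + 1) divides it; the quotient is x**4 + 13x**3 + 121x**2 + 482x + 568.
Continuing, x = −4 is a root, so (x + 4) divides it; the quotient is x**3 + 9x**2 + 85x + 142.
Then x = −2 is a root, so (x + 2) divides it; the quotient is x**2 + 7x + 71.
The quadratic x**2 + 7x + 71 has discriminant −235 < 0 and is irreducible over ℤ.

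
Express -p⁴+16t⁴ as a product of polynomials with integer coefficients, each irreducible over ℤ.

(2t-p)(2t+p)(4t²+p²)

(2t)⁴ − (p)⁴ = ((2t)² − (p)²)((2t)² + (p)²); the first factor splits again, the second (4t²+p²) is irreducible.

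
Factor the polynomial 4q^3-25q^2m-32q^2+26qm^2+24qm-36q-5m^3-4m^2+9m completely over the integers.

Group: q(4q^2-21qm-36q+5m^2+9m) + (-m+1)(4q^2-21qm-36q+5m^2+9m); both groups contain (4q^2-21qm-36q+5m^2+9m), so (q-m+1) is a factor with cofactor 4q^2-21qm-36q+5m^2+9m.
The cofactor groups again: 4q^2-21qm-36q+5m^2+9m = q(4q-m) + (-5m-9)(4q-m); both groups contain (4q-m), giving (q-5m-9)(4q-m).

(q-5m-9)(4q-m)(q-m+1)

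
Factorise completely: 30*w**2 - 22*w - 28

Pull out the common factor 2, then factor the remaining trinomial.

2*(3*w + 2)*(5*w - 7)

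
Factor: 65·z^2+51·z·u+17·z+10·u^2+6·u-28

Group: 13·z·(5·z+2·u+4) + (5·u-7)·(5·z+2·u+4); both groups contain (5·z+2·u+4).

(5·z+2·u+4)·(13·z+5·u-7)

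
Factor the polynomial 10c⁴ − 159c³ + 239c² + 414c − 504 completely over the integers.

(2c + 3)(5c − 12)(c − 1)(c − 14)

Testing divisors of the constant over divisors of the leading coefficient, c = 14 is a root, so (c − 14) divides it; the quotient is 10c³ − 19c² − 27c + 36.
Then c = −3/2 is a root, giving the factor (2c + 3) and quotient 5c² − 17c + 12.
The remaining quadratic factors as (c − 1)(5c − 12).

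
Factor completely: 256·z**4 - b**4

(4·z - b)·(4·z + b)·(16·z**2 + b**2)

(4·z)⁴ − (b)⁴ = ((4·z)² − (b)²)((4·z)² + (b)²); the first factor splits again, the second (16·z**2 + b**2) is irreducible.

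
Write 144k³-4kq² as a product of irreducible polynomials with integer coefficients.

4k(6k+q)(6k-q)

Factor out 4k, leaving 36k²-q², which is a difference of two squares.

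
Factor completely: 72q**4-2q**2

2q**2(6q+1)(6q-1)

Pull out the common factor 2q**2; 36q**2-1 is a difference of squares.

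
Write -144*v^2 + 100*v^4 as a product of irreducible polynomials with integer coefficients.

4*v^2*(5*v + 6)*(5*v - 6)

Factor out 4*v^2, leaving 25*v^2 - 36, which is a difference of two squares.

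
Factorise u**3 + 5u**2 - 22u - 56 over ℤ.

(u + 2)(u + 7)(u - 4)

Trying the rational-root candidates, u = 4 is a root, so (u - 4) is a factor; dividing leaves u**2 + 9u + 14.
The remaining quadratic factors as (u + 2)(u + 7).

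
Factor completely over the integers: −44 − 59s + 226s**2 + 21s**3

(3s + 1)(7s − 4)(s + 11)

By the rational root theorem, s = −11 is a root, so (s + 11) divides it; the quotient is 21s**2 − 5s − 4.
The remaining quadratic factors as (3s + 1)(7s − 4).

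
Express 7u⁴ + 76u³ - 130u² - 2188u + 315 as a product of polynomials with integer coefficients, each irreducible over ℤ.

(7u - 1)(u + 7)(u + 9)(u - 5)

Among the possible rational roots, u = -7 is a root, so (u + 7) is a factor; dividing leaves 7u³ + 27u² - 319u + 45.
Then u = -9 is a root, so (u + 9) divides it; the quotient is 7u² - 36u + 5.
The remaining quadratic factors as (7u - 1)(u - 5).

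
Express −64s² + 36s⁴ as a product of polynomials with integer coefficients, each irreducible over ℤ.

Pull out the common factor 4s²; 9s² − 16 is a difference of squares.

4s²(3s + 4)(3s − 4)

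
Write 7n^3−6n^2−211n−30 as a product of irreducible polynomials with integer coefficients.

Among the possible rational roots, n = −5 is a root, giving the factor (n+5) and quotient 7n^2−41n−6.
The remaining quadratic factors as (7n+1)(n−6).

(7n+1)(n+5)(n−6)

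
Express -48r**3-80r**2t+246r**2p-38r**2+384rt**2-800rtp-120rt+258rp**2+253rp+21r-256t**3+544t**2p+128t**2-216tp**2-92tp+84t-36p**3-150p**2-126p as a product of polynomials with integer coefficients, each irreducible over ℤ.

-(r+4t-6p)(8r-8t-p-3)(6r-8t+6p+7)

Group: 6r(-8r**2-24rt+49rp+3r+32t**2-44tp+12t-6p**2-18p) + (-8t+6p+7)(-8r**2-24rt+49rp+3r+32t**2-44tp+12t-6p**2-18p); both groups contain (-8r**2-24rt+49rp+3r+32t**2-44tp+12t-6p**2-18p), so (6r-8t+6p+7) is a factor with cofactor -8r**2-24rt+49rp+3r+32t**2-44tp+12t-6p**2-18p.
The cofactor groups again: -8r**2-24rt+49rp+3r+32t**2-44tp+12t-6p**2-18p = -8r(r+4t-6p) + (8t+p+3)(r+4t-6p); both groups contain (r+4t-6p), giving -(8r-8t-p-3)(r+4t-6p).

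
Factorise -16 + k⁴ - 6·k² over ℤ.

Substitute u = k² to get a quadratic in u, then factor.
k² - 8 is irreducible over ℤ (8 is not a perfect square).
k² + 2 is irreducible over ℤ (always positive, so no real roots).

(k² + 2)·(k² - 8)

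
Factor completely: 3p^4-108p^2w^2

3p^2(p+6w)(p-6w)

Factor out 3p^2, leaving p^2-36w^2, which is a difference of two squares.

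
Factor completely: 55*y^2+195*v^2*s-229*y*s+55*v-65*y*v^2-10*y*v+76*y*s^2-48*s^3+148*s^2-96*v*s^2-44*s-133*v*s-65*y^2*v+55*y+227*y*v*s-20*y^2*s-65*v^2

Group: y*(-65*y*v-20*y*s+55*y-65*v^2+32*v*s+55*v+16*s^2-44*s) + (-3*s+1)*(-65*y*v-20*y*s+55*y-65*v^2+32*v*s+55*v+16*s^2-44*s); both groups contain (-65*y*v-20*y*s+55*y-65*v^2+32*v*s+55*v+16*s^2-44*s), so (y-3*s+1) is a factor with cofactor -65*y*v-20*y*s+55*y-65*v^2+32*v*s+55*v+16*s^2-44*s.
The cofactor groups again: -65*y*v-20*y*s+55*y-65*v^2+32*v*s+55*v+16*s^2-44*s = -13*v*(5*y+5*v-4*s) + (-4*s+11)*(5*y+5*v-4*s); both groups contain (5*y+5*v-4*s), giving -(13*v+4*s-11)*(5*y+5*v-4*s).

-(y-3*s+1)*(5*y+5*v-4*s)*(13*v+4*s-11)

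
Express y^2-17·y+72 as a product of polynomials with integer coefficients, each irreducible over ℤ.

(y-8)·(y-9)

Two integers with product 72 and sum -17 are -8 and -9.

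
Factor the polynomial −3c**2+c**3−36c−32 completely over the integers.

(c+1)(c+4)(c−8)

Testing divisors of the constant over divisors of the leading coefficient, c = −4 is a root, so (c+4) is a factor; dividing leaves c**2−7c−8.
The remaining quadratic factors as (c−8)(c+1).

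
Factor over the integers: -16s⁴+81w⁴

(3w-2s)(3w+2s)(9w²+4s²)

Write as (9w²)² − (4s²)², then factor 9w²-4s² once more.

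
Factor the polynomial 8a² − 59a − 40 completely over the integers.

(8a + 5)(a − 8)

Need a pair with product 8·(−40) = −320 and sum −59: that's −64 and 5.
Split the middle term: 8a² − 64a + 5a − 40 = 8a(a − 8) + 5(a − 8).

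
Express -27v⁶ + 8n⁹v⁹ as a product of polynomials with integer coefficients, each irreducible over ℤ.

v⁶(2n³v - 3)(4n⁶v² + 6n³v + 9)

Factor out v⁶ first: what remains is 8n⁹v³ - 27.
Recognize a difference of cubes with the parts 2n³v and 3.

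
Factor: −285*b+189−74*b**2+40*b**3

Among the possible rational roots, b = 3/5 is a root, so (5*b−3) is a factor; dividing leaves 8*b**2−10*b−63.
The remaining quadratic factors as (4*b+9)(2*b−7).

(2*b−7)*(4*b+9)*(5*b−3)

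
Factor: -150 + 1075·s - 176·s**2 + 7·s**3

(7·s - 1)·(s - 10)·(s - 15)

Trying the rational-root candidates, s = 15 is a root, so (s - 15) is a factor; dividing leaves 7·s**2 - 71·s + 10.
The remaining quadratic factors as (s - 10)(7·s - 1).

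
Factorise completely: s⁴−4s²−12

(s²+2)(s²−6)

Substitute u = s² to get a quadratic in u, then factor.
s²+2 is irreducible over ℤ (always positive, so no real roots).
s²−6 is irreducible over ℤ (6 is not a perfect square).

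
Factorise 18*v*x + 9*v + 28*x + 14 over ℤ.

(2*x + 1)*(9*v + 14)

Group as (18*v*x + 9*v) + (28*x + 14) = 9*v*(2*x + 1) + 14*(2*x + 1).
Both groups share the factor (2*x + 1).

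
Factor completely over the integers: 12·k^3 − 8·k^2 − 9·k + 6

(3·k − 2)·(4·k^2 − 3)

Group as (12·k^3 − 9·k) + (−8·k^2 + 6) = 3·k·(4·k^2 − 3) − 2·(4·k^2 − 3).
Both groups share the factor (4·k^2 − 3).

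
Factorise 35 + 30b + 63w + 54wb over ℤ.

Group as (54wb + 63w) + (30b + 35) = 9w(6b + 7) + 5(6b + 7).
Both groups share the factor (6b + 7).

(6b + 7)(9w + 5)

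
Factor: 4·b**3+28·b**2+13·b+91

(b+7)·(4·b**2+13)

Group as (4·b**3+13·b) + (28·b**2+91) = b·(4·b**2+13) + 7·(4·b**2+13).
Both groups share the factor (4·b**2+13).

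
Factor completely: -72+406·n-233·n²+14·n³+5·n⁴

(5·n-1)·(n+9)·(n-2)·(n-4)

Trying the rational-root candidates, n = 2 is a root, giving the factor (n-2) and quotient 5·n³+24·n²-185·n+36.
Next, n = -9 is a root, so (n+9) is a factor; dividing leaves 5·n²-21·n+4.
The remaining quadratic factors as (5·n-1)(n-4).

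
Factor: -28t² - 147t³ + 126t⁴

7t²(3t - 4)(6t + 1)

Pull out the common factor 7t², then factor the remaining trinomial.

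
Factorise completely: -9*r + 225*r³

Factor out 9*r, leaving 25*r² - 1, which is a difference of two squares.

9*r*(5*r + 1)*(5*r - 1)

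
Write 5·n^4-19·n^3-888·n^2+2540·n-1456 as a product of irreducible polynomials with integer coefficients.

Trying the rational-root candidates, n = 4/5 is a root, so (5·n-4) divides it; the quotient is n^3-3·n^2-180·n+364.
Then n = -13 is a root, so (n+13) is a factor; dividing leaves n^2-16·n+28.
The remaining quadratic factors as (n-14)(n-2).

(5·n-4)·(n+13)·(n-14)·(n-2)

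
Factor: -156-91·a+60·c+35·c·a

(5·c-13)·(7·a+12)

Group as (35·c·a+60·c) + (-91·a-156) = 5·c·(7·a+12) - 13·(7·a+12).
Both groups share the factor (7·a+12).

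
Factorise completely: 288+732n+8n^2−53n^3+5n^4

(5n+2)(n+3)(n−6)(n−8)

Testing divisors of the constant over divisors of the leading coefficient, n = −3 is a root, so (n+3) divides it; the quotient is 5n^3−68n^2+212n+96.
Then n = −2/5 is a root, giving the factor (5n+2) and quotient n^2−14n+48.
The remaining quadratic factors as (n−6)(n−8).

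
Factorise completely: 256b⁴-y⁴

(4b+y)(4b-y)(16b²+y²)

(4b)⁴ − (y)⁴ = ((4b)² − (y)²)((4b)² + (y)²); the first factor splits again, the second (16b²+y²) is irreducible.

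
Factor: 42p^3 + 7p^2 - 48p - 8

(6p + 1)(7p^2 - 8)

Group as (42p^3 - 48p) + (7p^2 - 8) = 6p(7p^2 - 8) + (7p^2 - 8).
Both groups share the factor (7p^2 - 8).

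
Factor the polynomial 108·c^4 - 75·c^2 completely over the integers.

3·c^2·(6·c + 5)·(6·c - 5)

Pull out the common factor 3·c^2; 36·c^2 - 25 is a difference of squares.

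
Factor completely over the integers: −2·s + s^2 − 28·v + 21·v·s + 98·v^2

Group: 14·v·(7·v + s − 2) + s·(7·v + s − 2); both groups contain (7·v + s − 2).

(14·v + s)·(7·v + s − 2)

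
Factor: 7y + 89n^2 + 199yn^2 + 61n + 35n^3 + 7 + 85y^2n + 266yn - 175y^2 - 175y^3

-(5y - 7n - 1)(7y + 5n + 7)(5y + n + 1)

Group: 5y(-35y^2 - 32yn - 42y - 5n^2 - 12n - 7) + (-7n - 1)(-35y^2 - 32yn - 42y - 5n^2 - 12n - 7); both groups contain (-35y^2 - 32yn - 42y - 5n^2 - 12n - 7), so (5y - 7n - 1) is a factor with cofactor -35y^2 - 32yn - 42y - 5n^2 - 12n - 7.
The cofactor groups again: -35y^2 - 32yn - 42y - 5n^2 - 12n - 7 = -7y(5y + n + 1) + (-5n - 7)(5y + n + 1); both groups contain (5y + n + 1), giving -(7y + 5n + 7)(5y + n + 1).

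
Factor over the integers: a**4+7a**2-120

Substitute u = a**2 to get a quadratic in u, then factor.
a**2-8 is irreducible over ℤ (8 is not a perfect square).
a**2+15 is irreducible over ℤ (always positive, so no real roots).

(a**2+15)(a**2-8)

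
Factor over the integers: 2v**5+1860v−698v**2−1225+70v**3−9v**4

Testing divisors of the constant over divisors of the leading coefficient, v = 5 is a root, so (v−5) is a factor; dividing leaves 2v**4+v**3+75v**2−323v+245.
Next, v = 1 is a root, giving the factor (v−1) and quotient 2v**3+3v**2+78v−245.
Continuing, v = 5/2 is a root, giving the factor (2v−5) and quotient v**2+4v+49.
The quadratic v**2+4v+49 has discriminant −180 < 0 and is irreducible over ℤ.

(2v−5)(v−1)(v−5)(v**2+4v+49)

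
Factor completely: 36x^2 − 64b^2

Factor out 4, leaving 9x^2 − 16b^2, which is a difference of two squares.

4(3x − 4b)(3x + 4b)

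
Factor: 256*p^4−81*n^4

(4*p)⁴ − (3*n)⁴ = ((4*p)² − (3*n)²)((4*p)² + (3*n)²); the first factor splits again, the second (16*p^2+9*n^2) is irreducible.

(4*p−3*n)*(4*p+3*n)*(16*p^2+9*n^2)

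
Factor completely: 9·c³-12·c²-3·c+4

Group as (9·c³-3·c) + (-12·c²+4) = 3·c·(3·c²-1) - 4·(3·c²-1).
Both groups share the factor (3·c²-1).

(3·c-4)·(3·c²-1)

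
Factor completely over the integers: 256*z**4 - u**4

(4*z - u)*(4*z + u)*(16*z**2 + u**2)

(4*z)⁴ − (u)⁴ = ((4*z)² − (u)²)((4*z)² + (u)²); the first factor splits again, the second (16*z**2 + u**2) is irreducible.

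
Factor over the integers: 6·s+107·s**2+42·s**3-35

By the rational root theorem, s = 1/2 is a root, so (2·s-1) is a factor; dividing leaves 21·s**2+64·s+35.
The remaining quadratic factors as (7·s+5)(3·s+7).

(2·s-1)·(3·s+7)·(7·s+5)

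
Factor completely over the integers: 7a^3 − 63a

7a(a + 3)(a − 3)

Every term has a factor of 7a. Then a^2 − 9 = (a)² − (3)².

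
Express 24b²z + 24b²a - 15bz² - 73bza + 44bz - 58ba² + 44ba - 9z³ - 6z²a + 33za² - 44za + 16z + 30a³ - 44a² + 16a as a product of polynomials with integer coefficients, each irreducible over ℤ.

Group: 3b(8bz + 8ba + 3z² - 3za + 4z - 6a² + 4a) + (-3z - 5a + 4)(8bz + 8ba + 3z² - 3za + 4z - 6a² + 4a); both groups contain (8bz + 8ba + 3z² - 3za + 4z - 6a² + 4a), so (3b - 3z - 5a + 4) is a factor with cofactor 8bz + 8ba + 3z² - 3za + 4z - 6a² + 4a.
The cofactor groups again: 8bz + 8ba + 3z² - 3za + 4z - 6a² + 4a = 8b(z + a) + (3z - 6a + 4)(z + a); both groups contain (z + a), giving (8b + 3z - 6a + 4)(z + a).

(3b - 3z - 5a + 4)(8b + 3z - 6a + 4)(z + a)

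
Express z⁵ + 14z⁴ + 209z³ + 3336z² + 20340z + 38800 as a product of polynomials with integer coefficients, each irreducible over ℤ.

(z + 10)(z + 4)(z + 5)(z² − 5z + 194)

By the rational root theorem, z = −5 is a root, giving the factor (z + 5) and quotient z⁴ + 9z³ + 164z² + 2516z + 7760.
Then z = −4 is a root, so (z + 4) divides it; the quotient is z³ + 5z² + 144z + 1940.
Next, z = −10 is a root, so (z + 10) divides it; the quotient is z² − 5z + 194.
The quadratic z² − 5z + 194 has discriminant −751 < 0 and is irreducible over ℤ.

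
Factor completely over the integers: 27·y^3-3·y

Pull out the common factor 3·y; 9·y^2-1 is a difference of squares.

3·y·(3·y+1)·(3·y-1)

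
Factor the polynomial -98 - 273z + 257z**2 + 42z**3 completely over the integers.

By the rational root theorem, z = -2/7 is a root, so (7z + 2) is a factor; dividing leaves 6z**2 + 35z - 49.
The remaining quadratic factors as (z + 7)(6z - 7).

(6z - 7)(7z + 2)(z + 7)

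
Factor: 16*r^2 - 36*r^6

Every term has a factor of 4*r^2; factoring it out leaves -9*r^4 + 4.
Recognize a difference of squares with the parts 2 and 3*r^2.

-4*r^2*(3*r^2 + 2)*(3*r^2 - 2)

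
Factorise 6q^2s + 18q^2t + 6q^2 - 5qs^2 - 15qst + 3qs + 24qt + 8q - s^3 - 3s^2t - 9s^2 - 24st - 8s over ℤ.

(6q + s + 8)(q - s)(s + 3t + 1)

Group: q(6qs + 18qt + 6q + s^2 + 3st + 9s + 24t + 8) - s(6qs + 18qt + 6q + s^2 + 3st + 9s + 24t + 8); both groups contain (6qs + 18qt + 6q + s^2 + 3st + 9s + 24t + 8), so (q - s) is a factor with cofactor 6qs + 18qt + 6q + s^2 + 3st + 9s + 24t + 8.
The cofactor groups again: 6qs + 18qt + 6q + s^2 + 3st + 9s + 24t + 8 = s(6q + s + 8) + (3t + 1)(6q + s + 8); both groups contain (6q + s + 8), giving (s + 3t + 1)(6q + s + 8).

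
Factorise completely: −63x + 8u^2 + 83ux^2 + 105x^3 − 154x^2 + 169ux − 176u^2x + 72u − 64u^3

Group: 8u(−8u^2 − 29ux + u − 15x^2 + 22x + 9) − 7x(−8u^2 − 29ux + u − 15x^2 + 22x + 9); both groups contain (−8u^2 − 29ux + u − 15x^2 + 22x + 9), so (8u − 7x) is a factor with cofactor −8u^2 − 29ux + u − 15x^2 + 22x + 9.
The cofactor groups again: −8u^2 − 29ux + u − 15x^2 + 22x + 9 = −8u(u + 3x + 1) + (−5x + 9)(u + 3x + 1); both groups contain (u + 3x + 1), giving −(8u + 5x − 9)(u + 3x + 1).

−(8u + 5x − 9)(8u − 7x)(u + 3x + 1)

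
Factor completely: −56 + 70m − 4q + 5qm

(5m − 4)(q + 14)

Group as (5qm − 4q) + (70m − 56) = q(5m − 4) + 14(5m − 4).
Both groups share the factor (5m − 4).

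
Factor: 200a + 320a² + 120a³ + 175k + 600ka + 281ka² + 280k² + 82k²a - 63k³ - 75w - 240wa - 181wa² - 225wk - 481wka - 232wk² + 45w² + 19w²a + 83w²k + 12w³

Group: w(12w² - 25wk - 41wa - 15w - 7k² + 13ka + 35k + 24a² + 40a) + (9k + 5a + 5)(12w² - 25wk - 41wa - 15w - 7k² + 13ka + 35k + 24a² + 40a); both groups contain (12w² - 25wk - 41wa - 15w - 7k² + 13ka + 35k + 24a² + 40a), so (w + 9k + 5a + 5) is a factor with cofactor 12w² - 25wk - 41wa - 15w - 7k² + 13ka + 35k + 24a² + 40a.
The cofactor groups again: 12w² - 25wk - 41wa - 15w - 7k² + 13ka + 35k + 24a² + 40a = 3w(4w + k - 3a - 5) + (-7k - 8a)(4w + k - 3a - 5); both groups contain (4w + k - 3a - 5), giving (3w - 7k - 8a)(4w + k - 3a - 5).

(4w + k - 3a - 5)(3w - 7k - 8a)(w + 9k + 5a + 5)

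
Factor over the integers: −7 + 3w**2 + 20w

Need a pair with product 3·(−7) = −21 and sum 20: that's 21 and −1.
Split the middle term: 3w**2 + 21w − w − 7 = 3w(w + 7) − (w + 7).

(3w − 1)(w + 7)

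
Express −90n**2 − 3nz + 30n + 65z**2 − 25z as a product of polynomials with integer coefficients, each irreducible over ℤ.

−(15n + 13z − 5)(6n − 5z)

Group: −6n(15n + 13z − 5) + 5z(15n + 13z − 5); both groups contain (15n + 13z − 5).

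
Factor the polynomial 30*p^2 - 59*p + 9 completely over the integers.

(5*p - 9)*(6*p - 1)

Need a pair with product 30·9 = 270 and sum -59: that's -5 and -54.
Split the middle term: 30*p^2 - 5*p - 54*p + 9 = 5*p*(6*p - 1) - 9*(6*p - 1).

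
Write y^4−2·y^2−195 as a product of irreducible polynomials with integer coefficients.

(y^2+13)·(y^2−15)

Substitute u = y^2 to get a quadratic in u, then factor.
y^2−15 is irreducible over ℤ (15 is not a perfect square).
y^2+13 is irreducible over ℤ (always positive, so no real roots).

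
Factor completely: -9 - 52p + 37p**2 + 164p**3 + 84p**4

(2p - 1)(6p + 1)(7p + 9)(p + 1)

Among the possible rational roots, p = -9/7 is a root, giving the factor (7p + 9) and quotient 12p**3 + 8p**2 - 5p - 1.
Next, p = 1/2 is a root, giving the factor (2p - 1) and quotient 6p**2 + 7p + 1.
The remaining quadratic factors as (6p + 1)(p + 1).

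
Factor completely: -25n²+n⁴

n²(n+5)(n-5)

Pull out the common factor n², leaving n²-25.
Recognize a difference of squares with the parts n and 5.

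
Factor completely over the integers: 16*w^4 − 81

Difference of squares twice: with A = 2*w and B = 3, A⁴ − B⁴ = (A² − B²)(A² + B²), and A² − B² factors again.

(2*w + 3)*(2*w − 3)*(4*w^2 + 9)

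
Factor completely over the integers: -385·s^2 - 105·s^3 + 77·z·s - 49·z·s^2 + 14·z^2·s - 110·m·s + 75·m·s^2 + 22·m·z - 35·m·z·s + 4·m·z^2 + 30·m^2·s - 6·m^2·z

-(z - 5·s)·(2·m + 7·s)·(3·m - 2·z - 3·s - 11)

Group: z·(-6·m^2 + 4·m·z - 15·m·s + 22·m + 14·z·s + 21·s^2 + 77·s) - 5·s·(-6·m^2 + 4·m·z - 15·m·s + 22·m + 14·z·s + 21·s^2 + 77·s); both groups contain (-6·m^2 + 4·m·z - 15·m·s + 22·m + 14·z·s + 21·s^2 + 77·s), so (z - 5·s) is a factor with cofactor -6·m^2 + 4·m·z - 15·m·s + 22·m + 14·z·s + 21·s^2 + 77·s.
The cofactor groups again: -6·m^2 + 4·m·z - 15·m·s + 22·m + 14·z·s + 21·s^2 + 77·s = -3·m·(2·m + 7·s) + (2·z + 3·s + 11)·(2·m + 7·s); both groups contain (2·m + 7·s), giving -(3·m - 2·z - 3·s - 11)·(2·m + 7·s).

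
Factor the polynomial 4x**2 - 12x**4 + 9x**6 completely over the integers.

x**2(3x**2 - 2)**2

Pull out the common factor x**2, leaving 9x**4 - 12x**2 + 4.
Recognize a perfect-square trinomial with the parts 2 and 3x**2.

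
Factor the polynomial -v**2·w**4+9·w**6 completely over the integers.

-w**4·(v+3·w)·(v-3·w)

Pull out the common factor w**4, leaving -v**2+9·w**2.
Recognize a difference of squares with the parts 3·w and v.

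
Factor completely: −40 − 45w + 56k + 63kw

Group as (63kw + 56k) + (−45w − 40) = 7k(9w + 8) − 5(9w + 8).
Both groups share the factor (9w + 8).

(7k − 5)(9w + 8)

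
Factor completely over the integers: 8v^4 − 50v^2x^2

Pull out the common factor 2v^2; 4v^2 − 25x^2 is a difference of squares.

2v^2(2v + 5x)(2v − 5x)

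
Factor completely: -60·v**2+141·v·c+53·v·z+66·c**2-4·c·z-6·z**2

Group: -15·v·(4·v-11·c-3·z) + (-6·c+2·z)·(4·v-11·c-3·z); both groups contain (4·v-11·c-3·z).

-(4·v-11·c-3·z)·(15·v+6·c-2·z)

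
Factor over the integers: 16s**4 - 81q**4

Difference of squares twice: with A = 2s and B = 3q, A⁴ − B⁴ = (A² − B²)(A² + B²), and A² − B² factors again.

(2s - 3q)(2s + 3q)(4s**2 + 9q**2)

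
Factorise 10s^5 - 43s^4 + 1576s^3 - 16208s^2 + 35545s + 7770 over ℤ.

(2s - 7)(5s + 1)(s - 6)(s^2 + 5s + 185)

Among the possible rational roots, s = 6 is a root, so (s - 6) divides it; the quotient is 10s^4 + 17s^3 + 1678s^2 - 6140s - 1295.
Next, s = -1/5 is a root, giving the factor (5s + 1) and quotient 2s^3 + 3s^2 + 335s - 1295.
Continuing, s = 7/2 is a root, so (2s - 7) is a factor; dividing leaves s^2 + 5s + 185.
The quadratic s^2 + 5s + 185 has discriminant -715 < 0 and is irreducible over ℤ.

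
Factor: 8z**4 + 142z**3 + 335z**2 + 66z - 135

(2z - 1)(4z + 9)(z + 1)(z + 15)

Testing divisors of the constant over divisors of the leading coefficient, z = -15 is a root, giving the factor (z + 15) and quotient 8z**3 + 22z**2 + 5z - 9.
Next, z = 1/2 is a root, giving the factor (2z - 1) and quotient 4z**2 + 13z + 9.
The remaining quadratic factors as (4z + 9)(z + 1).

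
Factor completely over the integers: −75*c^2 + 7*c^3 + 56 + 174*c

(7*c + 2)*(c − 4)*(c − 7)

Testing divisors of the constant over divisors of the leading coefficient, c = 4 is a root, so (c − 4) divides it; the quotient is 7*c^2 − 47*c − 14.
The remaining quadratic factors as (7*c + 2)(c − 7).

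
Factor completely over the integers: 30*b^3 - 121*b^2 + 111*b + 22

Trying the rational-root candidates, b = 11/5 is a root, so (5*b - 11) divides it; the quotient is 6*b^2 - 11*b - 2.
The remaining quadratic factors as (6*b + 1)(b - 2).

(5*b - 11)*(6*b + 1)*(b - 2)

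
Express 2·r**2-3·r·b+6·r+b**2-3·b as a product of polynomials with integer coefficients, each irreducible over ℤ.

(2·r-b)·(r-b+3)

Group: 2·r·(r-b+3) - b·(r-b+3); both groups contain (r-b+3).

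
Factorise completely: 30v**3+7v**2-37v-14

Testing divisors of the constant over divisors of the leading coefficient, v = 7/6 is a root, so (6v-7) is a factor; dividing leaves 5v**2+7v+2.
The remaining quadratic factors as (v+1)(5v+2).

(5v+2)(6v-7)(v+1)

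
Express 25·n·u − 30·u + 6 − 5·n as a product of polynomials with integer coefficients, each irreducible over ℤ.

(5·n − 6)·(5·u − 1)

Group as (25·n·u − 5·n) + (−30·u + 6) = 5·n·(5·u − 1) − 6·(5·u − 1).
Both groups share the factor (5·u − 1).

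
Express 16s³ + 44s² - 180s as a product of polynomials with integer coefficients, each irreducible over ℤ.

4s(4s - 9)(s + 5)

Pull out the common factor 4s, then factor the remaining trinomial.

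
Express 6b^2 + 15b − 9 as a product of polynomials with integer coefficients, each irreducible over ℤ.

Pull out the common factor 3, then factor the remaining trinomial.

3(2b − 1)(b + 3)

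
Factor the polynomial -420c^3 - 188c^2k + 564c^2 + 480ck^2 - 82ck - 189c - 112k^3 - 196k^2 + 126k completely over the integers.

Group: 3c(-140c^2 - 156ck + 188c + 56k^2 + 98k - 63) - 2k(-140c^2 - 156ck + 188c + 56k^2 + 98k - 63); both groups contain (-140c^2 - 156ck + 188c + 56k^2 + 98k - 63), so (3c - 2k) is a factor with cofactor -140c^2 - 156ck + 188c + 56k^2 + 98k - 63.
The cofactor groups again: -140c^2 - 156ck + 188c + 56k^2 + 98k - 63 = -10c(14c - 4k - 9) + (-14k + 7)(14c - 4k - 9); both groups contain (14c - 4k - 9), giving -(10c + 14k - 7)(14c - 4k - 9).

-(10c + 14k - 7)(14c - 4k - 9)(3c - 2k)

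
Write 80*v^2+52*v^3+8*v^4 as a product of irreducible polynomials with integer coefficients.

4*v^2*(2*v+5)*(v+4)

Pull out the common factor 4*v^2, then factor the remaining trinomial.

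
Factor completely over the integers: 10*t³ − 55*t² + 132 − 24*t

(2*t − 11)*(5*t² − 12)

Group as (10*t³ − 24*t) + (−55*t² + 132) = 2*t*(5*t² − 12) − 11*(5*t² − 12).
Both groups share the factor (5*t² − 12).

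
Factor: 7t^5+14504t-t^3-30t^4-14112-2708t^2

By the rational root theorem, t = 7 is a root, giving the factor (t-7) and quotient 7t^4+19t^3+132t^2-1784t+2016.
Continuing, t = 9/7 is a root, so (7t-9) divides it; the quotient is t^3+4t^2+24t-224.
Continuing, t = 4 is a root, so (t-4) is a factor; dividing leaves t^2+8t+56.
The quadratic t^2+8t+56 has discriminant -160 < 0 and is irreducible over ℤ.

(7t-9)(t-4)(t-7)(t^2+8t+56)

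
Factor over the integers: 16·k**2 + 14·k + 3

(2·k + 1)·(8·k + 3)

Need a pair with product 16·3 = 48 and sum 14: that's 8 and 6.
Split the middle term: 16·k**2 + 8·k + 6·k + 3 = 8·k·(2·k + 1) + 3·(2·k + 1).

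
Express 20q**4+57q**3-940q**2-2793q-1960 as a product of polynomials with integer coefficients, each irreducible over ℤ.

Testing divisors of the constant over divisors of the leading coefficient, q = -8/5 is a root, so (5q+8) divides it; the quotient is 4q**3+5q**2-196q-245.
Then q = -7 is a root, giving the factor (q+7) and quotient 4q**2-23q-35.
The remaining quadratic factors as (q-7)(4q+5).

(4q+5)(5q+8)(q+7)(q-7)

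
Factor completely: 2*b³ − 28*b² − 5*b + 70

(b − 14)*(2*b² − 5)

Group as (2*b³ − 5*b) + (−28*b² + 70) = b*(2*b² − 5) − 14*(2*b² − 5).
Both groups share the factor (2*b² − 5).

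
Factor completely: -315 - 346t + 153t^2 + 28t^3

By the rational root theorem, t = -7 is a root, giving the factor (t + 7) and quotient 28t^2 - 43t - 45.
The remaining quadratic factors as (4t - 9)(7t + 5).

(4t - 9)(7t + 5)(t + 7)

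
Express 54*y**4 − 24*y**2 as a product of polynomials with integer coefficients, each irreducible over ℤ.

6*y**2*(3*y + 2)*(3*y − 2)

Pull out the common factor 6*y**2; 9*y**2 − 4 is a difference of squares.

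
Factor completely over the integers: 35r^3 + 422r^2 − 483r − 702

By the rational root theorem, r = −6/7 is a root, so (7r + 6) is a factor; dividing leaves 5r^2 + 56r − 117.
The remaining quadratic factors as (r + 13)(5r − 9).

(5r − 9)(7r + 6)(r + 13)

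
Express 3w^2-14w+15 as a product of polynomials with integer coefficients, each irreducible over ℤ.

(3w-5)(w-3)

Need a pair with product 3·15 = 45 and sum -14: that's -9 and -5.
Split the middle term: 3w^2-9w - 5w+15 = 3w(w-3) - 5(w-3).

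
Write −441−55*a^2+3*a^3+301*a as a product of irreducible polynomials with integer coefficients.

Among the possible rational roots, a = 9 is a root, giving the factor (a−9) and quotient 3*a^2−28*a+49.
The remaining quadratic factors as (a−7)(3*a−7).

(3*a−7)*(a−7)*(a−9)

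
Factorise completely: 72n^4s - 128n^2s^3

8n^2s(3n + 4s)(3n - 4s)

Factor out 8n^2s, leaving 9n^2 - 16s^2, which is a difference of two squares.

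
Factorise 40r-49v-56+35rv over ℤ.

Group as (35rv+40r) + (-49v-56) = 5r(7v+8) - 7(7v+8).
Both groups share the factor (7v+8).

(5r-7)(7v+8)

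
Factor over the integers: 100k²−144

4(5k+6)(5k−6)

Every term has a factor of 4. Then 25k²−36 = (5k)² − (6)².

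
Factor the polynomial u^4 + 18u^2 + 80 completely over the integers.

(u^2 + 10)(u^2 + 8)

Substitute w = u^2 to get a quadratic in w, then factor.
u^2 + 8 is irreducible over ℤ (always positive, so no real roots).
u^2 + 10 is irreducible over ℤ (always positive, so no real roots).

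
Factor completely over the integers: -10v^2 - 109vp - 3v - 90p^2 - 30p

-(v + 10p)(10v + 9p + 3)

Group: -v(10v + 9p + 3) - 10p(10v + 9p + 3); both groups contain (10v + 9p + 3).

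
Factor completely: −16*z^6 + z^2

Pull out the common factor z^2, leaving −16*z^4 + 1.
Recognize a difference of squares with the parts 1 and 4*z^2.
−4*z^2 + 1 is again a difference of squares: (−2*z + 1)*(2*z + 1).

−z^2*(2*z + 1)*(2*z − 1)*(4*z^2 + 1)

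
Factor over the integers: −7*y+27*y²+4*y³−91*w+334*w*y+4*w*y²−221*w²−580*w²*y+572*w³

Group: 11*w*(52*w²−48*w*y+13*w−4*y²+y) + (−y−7)*(52*w²−48*w*y+13*w−4*y²+y); both groups contain (52*w²−48*w*y+13*w−4*y²+y), so (11*w−y−7) is a factor with cofactor 52*w²−48*w*y+13*w−4*y²+y.
The cofactor groups again: 52*w²−48*w*y+13*w−4*y²+y = 4*w*(13*w+y) + (−4*y+1)*(13*w+y); both groups contain (13*w+y), giving (4*w−4*y+1)*(13*w+y).

(11*w−y−7)*(13*w+y)*(4*w−4*y+1)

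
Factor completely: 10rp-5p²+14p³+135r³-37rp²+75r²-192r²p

(9r-14p+5)(5r-p)(3r+p)

Group: 3r(45r²-79rp+25r+14p²-5p) + p(45r²-79rp+25r+14p²-5p); both groups contain (45r²-79rp+25r+14p²-5p), so (3r+p) is a factor with cofactor 45r²-79rp+25r+14p²-5p.
The cofactor groups again: 45r²-79rp+25r+14p²-5p = 5r(9r-14p+5) - p(9r-14p+5); both groups contain (9r-14p+5), giving (5r-p)(9r-14p+5).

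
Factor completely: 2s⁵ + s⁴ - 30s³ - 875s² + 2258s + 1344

(2s + 1)(s - 3)(s - 7)(s² + 10s + 64)

By the rational root theorem, s = 7 is a root, giving the factor (s - 7) and quotient 2s⁴ + 15s³ + 75s² - 350s - 192.
Continuing, s = -1/2 is a root, so (2s + 1) is a factor; dividing leaves s³ + 7s² + 34s - 192.
Next, s = 3 is a root, giving the factor (s - 3) and quotient s² + 10s + 64.
The quadratic s² + 10s + 64 has discriminant -156 < 0 and is irreducible over ℤ.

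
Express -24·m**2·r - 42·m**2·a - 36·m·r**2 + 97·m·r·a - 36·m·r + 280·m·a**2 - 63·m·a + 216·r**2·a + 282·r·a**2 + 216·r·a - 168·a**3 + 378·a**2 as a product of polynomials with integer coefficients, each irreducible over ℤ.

Group: m·(-24·m·r - 42·m·a - 36·r**2 - 47·r·a - 36·r + 28·a**2 - 63·a) - 6·a·(-24·m·r - 42·m·a - 36·r**2 - 47·r·a - 36·r + 28·a**2 - 63·a); both groups contain (-24·m·r - 42·m·a - 36·r**2 - 47·r·a - 36·r + 28·a**2 - 63·a), so (m - 6·a) is a factor with cofactor -24·m·r - 42·m·a - 36·r**2 - 47·r·a - 36·r + 28·a**2 - 63·a.
The cofactor groups again: -24·m·r - 42·m·a - 36·r**2 - 47·r·a - 36·r + 28·a**2 - 63·a = -6·m·(4·r + 7·a) + (-9·r + 4·a - 9)·(4·r + 7·a); both groups contain (4·r + 7·a), giving -(6·m + 9·r - 4·a + 9)·(4·r + 7·a).

-(6·m + 9·r - 4·a + 9)·(m - 6·a)·(4·r + 7·a)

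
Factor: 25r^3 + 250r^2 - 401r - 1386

Trying the rational-root candidates, r = 14/5 is a root, so (5r - 14) divides it; the quotient is 5r^2 + 64r + 99.
The remaining quadratic factors as (r + 11)(5r + 9).

(5r + 9)(5r - 14)(r + 11)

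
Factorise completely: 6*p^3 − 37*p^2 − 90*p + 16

(6*p − 1)*(p + 2)*(p − 8)

Testing divisors of the constant over divisors of the leading coefficient, p = 1/6 is a root, so (6*p − 1) is a factor; dividing leaves p^2 − 6*p − 16.
The remaining quadratic factors as (p + 2)(p − 8).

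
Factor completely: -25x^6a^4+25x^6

-25x^6(a+1)(a-1)(a^2+1)

Factor out 25x^6 first: what remains is -a^4+1.
Recognize a difference of squares with the parts 1 and a^2.
-a^2+1 is again a difference of squares: (-a+1)(a+1).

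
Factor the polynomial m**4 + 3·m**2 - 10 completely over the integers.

(m**2 + 5)·(m**2 - 2)

Substitute u = m**2 to get a quadratic in u, then factor.
m**2 - 2 is irreducible over ℤ (2 is not a perfect square).
m**2 + 5 is irreducible over ℤ (always positive, so no real roots).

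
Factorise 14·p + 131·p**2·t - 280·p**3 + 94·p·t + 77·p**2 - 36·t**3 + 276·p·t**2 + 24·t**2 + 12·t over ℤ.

Group: 5·p·(-56·p**2 - 41·p·t - 7·p + 6·t**2 - 6·t) + (-6·t - 2)·(-56·p**2 - 41·p·t - 7·p + 6·t**2 - 6·t); both groups contain (-56·p**2 - 41·p·t - 7·p + 6·t**2 - 6·t), so (5·p - 6·t - 2) is a factor with cofactor -56·p**2 - 41·p·t - 7·p + 6·t**2 - 6·t.
The cofactor groups again: -56·p**2 - 41·p·t - 7·p + 6·t**2 - 6·t = -7·p·(8·p - t + 1) - 6·t·(8·p - t + 1); both groups contain (8·p - t + 1), giving -(7·p + 6·t)·(8·p - t + 1).

-(5·p - 6·t - 2)·(7·p + 6·t)·(8·p - t + 1)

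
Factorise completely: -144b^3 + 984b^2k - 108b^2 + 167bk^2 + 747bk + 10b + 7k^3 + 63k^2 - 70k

Group: 12b(-12b^2 + 83bk - 10b + 7k^2 + 70k) + (k - 1)(-12b^2 + 83bk - 10b + 7k^2 + 70k); both groups contain (-12b^2 + 83bk - 10b + 7k^2 + 70k), so (12b + k - 1) is a factor with cofactor -12b^2 + 83bk - 10b + 7k^2 + 70k.
The cofactor groups again: -12b^2 + 83bk - 10b + 7k^2 + 70k = -12b(b - 7k) + (-k - 10)(b - 7k); both groups contain (b - 7k), giving -(12b + k + 10)(b - 7k).

-(12b + k + 10)(12b + k - 1)(b - 7k)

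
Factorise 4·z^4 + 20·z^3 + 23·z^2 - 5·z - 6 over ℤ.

Testing divisors of the constant over divisors of the leading coefficient, z = -3 is a root, so (z + 3) divides it; the quotient is 4·z^3 + 8·z^2 - z - 2.
Continuing, z = 1/2 is a root, so (2·z - 1) divides it; the quotient is 2·z^2 + 5·z + 2.
The remaining quadratic factors as (z + 2)(2·z + 1).

(2·z + 1)·(2·z - 1)·(z + 2)·(z + 3)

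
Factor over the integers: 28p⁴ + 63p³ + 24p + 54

(4p + 9)(7p³ + 6)

Group as (28p⁴ + 24p) + (63p³ + 54) = 4p(7p³ + 6) + 9(7p³ + 6).
Both groups share the factor (7p³ + 6).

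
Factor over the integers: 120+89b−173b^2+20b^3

(4b−5)(5b+3)(b−8)

By the rational root theorem, b = 8 is a root, so (b−8) divides it; the quotient is 20b^2−13b−15.
The remaining quadratic factors as (4b−5)(5b+3).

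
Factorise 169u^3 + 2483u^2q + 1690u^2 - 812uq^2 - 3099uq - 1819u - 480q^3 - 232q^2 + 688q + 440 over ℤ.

Group: 13u(13u^2 + 199uq + 138u + 60q^2 - 31q - 55) + (-8q - 8)(13u^2 + 199uq + 138u + 60q^2 - 31q - 55); both groups contain (13u^2 + 199uq + 138u + 60q^2 - 31q - 55), so (13u - 8q - 8) is a factor with cofactor 13u^2 + 199uq + 138u + 60q^2 - 31q - 55.
The cofactor groups again: 13u^2 + 199uq + 138u + 60q^2 - 31q - 55 = u(13u + 4q - 5) + (15q + 11)(13u + 4q - 5); both groups contain (13u + 4q - 5), giving (u + 15q + 11)(13u + 4q - 5).

(13u - 8q - 8)(u + 15q + 11)(13u + 4q - 5)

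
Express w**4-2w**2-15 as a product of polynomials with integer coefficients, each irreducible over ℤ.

Substitute u = w**2 to get a quadratic in u, then factor.
w**2+3 is irreducible over ℤ (always positive, so no real roots).
w**2-5 is irreducible over ℤ (5 is not a perfect square).

(w**2+3)(w**2-5)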